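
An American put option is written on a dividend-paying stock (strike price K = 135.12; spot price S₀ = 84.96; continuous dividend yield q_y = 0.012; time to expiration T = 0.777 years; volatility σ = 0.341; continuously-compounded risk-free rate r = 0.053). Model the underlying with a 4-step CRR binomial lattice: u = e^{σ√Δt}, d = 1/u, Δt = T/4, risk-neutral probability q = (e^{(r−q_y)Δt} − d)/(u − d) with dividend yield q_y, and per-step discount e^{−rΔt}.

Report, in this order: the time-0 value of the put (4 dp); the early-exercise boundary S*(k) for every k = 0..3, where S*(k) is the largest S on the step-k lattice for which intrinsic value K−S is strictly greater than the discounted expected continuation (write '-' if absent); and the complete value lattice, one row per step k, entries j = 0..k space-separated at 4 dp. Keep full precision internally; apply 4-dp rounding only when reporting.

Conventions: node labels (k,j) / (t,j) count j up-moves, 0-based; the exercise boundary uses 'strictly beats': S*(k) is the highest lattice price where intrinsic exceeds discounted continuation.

price = 50.1600
boundary = 84.9600 73.1044 84.9600 98.7382
tree:
50.1600
62.0156 36.6882
72.2168 50.1600 23.3868
80.9945 62.0156 36.3818 10.3020
88.5473 72.2168 50.1600 20.3691 0.0000

params: Δt=0.19425 u=1.16217 d=0.86046 q=0.48900 e^(-rΔt)=0.98976
t_4 payoffs: 88.5473 72.2168 50.1600 20.3691 0.0000
t_3: node(3,0) S=54.1255 payoff=80.9945 vs cont=79.7366 → 80.9945 [stop]  node(3,1) S=73.1044 payoff=62.0156 vs cont=60.8018 → 62.0156 [stop]  node(3,2) S=98.7382 payoff=36.3818 vs cont=35.2277 → 36.3818 [stop]  node(3,3) S=133.3604 payoff=1.7596 vs cont=10.3020 → 10.3020 [wait]  ⇒ S*(3)=98.7382
t_2: node(2,0) S=62.9032 payoff=72.2168 vs cont=70.9793 → 72.2168 [stop]  node(2,1) S=84.9600 payoff=50.1600 vs cont=48.9739 → 50.1600 [stop]  node(2,2) S=114.7509 payoff=20.3691 vs cont=23.3868 → 23.3868 [wait]  ⇒ S*(2)=84.9600
t_1: node(1,0) S=73.1044 payoff=62.0156 vs cont=60.8018 → 62.0156 [stop]  node(1,1) S=98.7382 payoff=36.3818 vs cont=36.6882 → 36.6882 [wait]  ⇒ S*(1)=73.1044
t_0: node(0,0) S=84.9600 payoff=50.1600 vs cont=49.1222 → 50.1600 [stop]  ⇒ S*(0)=84.9600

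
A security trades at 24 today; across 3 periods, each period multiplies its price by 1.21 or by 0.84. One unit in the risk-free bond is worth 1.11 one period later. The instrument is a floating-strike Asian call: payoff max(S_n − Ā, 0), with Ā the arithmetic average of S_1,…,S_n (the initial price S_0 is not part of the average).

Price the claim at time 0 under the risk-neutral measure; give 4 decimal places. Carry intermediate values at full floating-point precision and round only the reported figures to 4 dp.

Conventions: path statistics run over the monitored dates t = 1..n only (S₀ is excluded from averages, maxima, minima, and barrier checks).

Set p* = 0.7297 (from d < R < u); the path-dependent value is the discounted p*-expectation over all price paths.
Enumerate all 2^3 = 8 price paths (U = up ×1.21, D = down ×0.84); each path with k up-moves has probability p*^k·(1−p*)^(3−k).
DDD: Ā=17.1064, payoff=0.0000, prob=0.019742
UDD: Ā=24.6414, payoff=0.0000, prob=0.053304
DUD: Ā=21.6814, payoff=0.0000, prob=0.053304
UUD: Ā=31.2316, payoff=0.0000, prob=0.143920
DDU: Ā=19.1950, payoff=1.2956, prob=0.053304
UDU: Ā=27.6500, payoff=1.8663, prob=0.143920
DUU: Ā=24.6900, payoff=4.8263, prob=0.143920
UUU: Ā=35.5653, payoff=6.9522, prob=0.388585
Price = Σ prob·payoff / R^3 = 3.733776 / 1.367631 = 2.7301

price = 2.7301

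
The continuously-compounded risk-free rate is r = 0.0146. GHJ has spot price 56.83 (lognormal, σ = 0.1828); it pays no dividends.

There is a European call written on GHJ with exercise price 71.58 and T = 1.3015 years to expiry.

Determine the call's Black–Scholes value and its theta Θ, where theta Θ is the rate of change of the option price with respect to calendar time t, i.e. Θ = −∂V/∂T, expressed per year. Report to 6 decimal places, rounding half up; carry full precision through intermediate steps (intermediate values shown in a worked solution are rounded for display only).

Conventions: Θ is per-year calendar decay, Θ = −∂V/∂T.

price = 1.062255
Θ = -1.334156

σ√T = 0.1828·√1.3015 = 0.208544
d₁ = (ln(S/K) + (r+σ²/2)T) / (σ√T) = (ln(56.83/71.58) + (0.0146+0.1828²/2)·1.3015) / 0.208544 = (-0.230751 + 0.040747) / 0.208544 = -0.911097
d₂ = d₁ − σ√T = -0.911097 − 0.208544 = -1.119641
e^{−rT} = 0.981177
N(d₁) = 0.181122,  N(d₂) = 0.131433
Call price V = S·N(d₁) − K·e^{−rT}·N(d₂) = 10.293169 − 9.230914 = 1.062255
φ(d₁) = (1/√(2π))·e^{−d₁²/2} = 0.263425
Θ = −S·φ(d₁)·σ/(2√T) − r·K·e^{−rT}·N(d₂) = −1.199384 − 0.134771 = -1.334156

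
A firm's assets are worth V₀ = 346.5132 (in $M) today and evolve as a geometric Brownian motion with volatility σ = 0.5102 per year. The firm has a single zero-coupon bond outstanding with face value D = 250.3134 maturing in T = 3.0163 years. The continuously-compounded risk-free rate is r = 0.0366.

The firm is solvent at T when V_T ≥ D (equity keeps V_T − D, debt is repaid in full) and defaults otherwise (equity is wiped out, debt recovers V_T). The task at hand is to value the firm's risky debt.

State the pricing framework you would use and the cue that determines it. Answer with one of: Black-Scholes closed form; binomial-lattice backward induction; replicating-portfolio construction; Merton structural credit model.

Key observation: a levered firm with one bullet debt due at 3.0163 years is the canonical structural-credit setup: equity is a call on the firm's assets struck at the face value.

framework: Merton structural credit model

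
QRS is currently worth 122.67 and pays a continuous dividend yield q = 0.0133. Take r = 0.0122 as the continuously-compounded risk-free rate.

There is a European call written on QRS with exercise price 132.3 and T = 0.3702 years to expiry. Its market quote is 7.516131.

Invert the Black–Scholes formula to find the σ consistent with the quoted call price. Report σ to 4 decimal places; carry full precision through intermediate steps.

sigma = 0.3812

At σ = 0.3812 the Black–Scholes value reproduces the quote:
σ√T = 0.3812·√0.3702 = 0.231938
d₁ = (ln(S/K) + (r−q+σ²/2)T) / (σ√T) = (ln(122.67/132.3) + (0.0122−0.0133+0.3812²/2)·0.3702) / 0.231938 = (-0.075574 + 0.026490) / 0.231938 = -0.211626
d₂ = d₁ − σ√T = -0.211626 − 0.231938 = -0.443563
e^{−rT} = 0.995494
e^{−qT} = 0.995088
N(d₁) = 0.416200,  N(d₂) = 0.328679
V = S·e^{−qT}·N(d₁) − K·e^{−rT}·N(d₂) = 50.804436 − 43.288305 = 7.516131 (the observed quote) — the price is monotone increasing in volatility, hence this σ is the only solution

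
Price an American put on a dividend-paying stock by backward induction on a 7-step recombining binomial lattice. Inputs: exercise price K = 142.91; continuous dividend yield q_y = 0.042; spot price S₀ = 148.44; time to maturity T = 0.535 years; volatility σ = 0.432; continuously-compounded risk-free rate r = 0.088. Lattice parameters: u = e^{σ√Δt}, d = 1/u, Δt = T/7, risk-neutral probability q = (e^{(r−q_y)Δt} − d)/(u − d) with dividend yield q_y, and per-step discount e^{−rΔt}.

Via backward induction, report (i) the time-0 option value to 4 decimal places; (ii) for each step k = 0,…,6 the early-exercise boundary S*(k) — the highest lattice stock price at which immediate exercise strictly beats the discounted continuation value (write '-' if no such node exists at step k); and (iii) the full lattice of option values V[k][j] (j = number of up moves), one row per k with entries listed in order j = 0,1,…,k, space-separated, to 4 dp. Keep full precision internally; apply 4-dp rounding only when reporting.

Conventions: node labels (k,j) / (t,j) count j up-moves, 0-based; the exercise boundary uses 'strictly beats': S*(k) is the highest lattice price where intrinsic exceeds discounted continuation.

price = 14.5044
boundary = - - - - 92.0621 103.7405 116.9003
tree:
14.5044
20.9146 7.8964
29.2363 12.3653 3.2589
39.3958 18.8505 5.6479 0.7663
50.8479 27.7782 9.6287 1.4976 0.0000
61.2117 39.1695 16.0633 2.9270 0.0000 0.0000
70.4087 50.8479 26.0097 5.7206 0.0000 0.0000 0.0000
78.5705 61.2117 39.1695 11.1804 0.0000 0.0000 0.0000 0.0000

params: Δt=0.07643 u=1.12685 d=0.88743 q=0.48489 e^(-rΔt)=0.99330
t_7 payoffs: 78.5705 61.2117 39.1695 11.1804 0.0000 0.0000 0.0000 0.0000
t_6: node(6,0) S=72.5013 payoff=70.4087 vs cont=69.6832 → 70.4087 [stop]  node(6,1) S=92.0621 payoff=50.8479 vs cont=50.1850 → 50.8479 [stop]  node(6,2) S=116.9003 payoff=26.0097 vs cont=25.4264 → 26.0097 [stop]  node(6,3) S=148.4400 payoff=0.0000 vs cont=5.7206 → 5.7206 [wait]  node(6,4) S=188.4890 payoff=0.0000 vs cont=0.0000 → 0.0000 [wait]  node(6,5) S=239.3433 payoff=0.0000 vs cont=0.0000 → 0.0000 [wait]  node(6,6) S=303.9180 payoff=0.0000 vs cont=0.0000 → 0.0000 [wait]  ⇒ S*(6)=116.9003
t_5: node(5,0) S=81.6983 payoff=61.2117 vs cont=60.5156 → 61.2117 [stop]  node(5,1) S=103.7405 payoff=39.1695 vs cont=38.5441 → 39.1695 [stop]  node(5,2) S=131.7296 payoff=11.1804 vs cont=16.0633 → 16.0633 [wait]  node(5,3) S=167.2702 payoff=0.0000 vs cont=2.9270 → 2.9270 [wait]  node(5,4) S=212.3996 payoff=0.0000 vs cont=0.0000 → 0.0000 [wait]  node(5,5) S=269.7049 payoff=0.0000 vs cont=0.0000 → 0.0000 [wait]  ⇒ S*(5)=103.7405
t_4: node(4,0) S=92.0621 payoff=50.8479 vs cont=50.1850 → 50.8479 [stop]  node(4,1) S=116.9003 payoff=26.0097 vs cont=27.7782 → 27.7782 [wait]  node(4,2) S=148.4400 payoff=0.0000 vs cont=9.6287 → 9.6287 [wait]  node(4,3) S=188.4890 payoff=0.0000 vs cont=1.4976 → 1.4976 [wait]  node(4,4) S=239.3433 payoff=0.0000 vs cont=0.0000 → 0.0000 [wait]  ⇒ S*(4)=92.0621
t_3: node(3,0) S=103.7405 payoff=39.1695 vs cont=39.3958 → 39.3958 [wait]  node(3,1) S=131.7296 payoff=11.1804 vs cont=18.8505 → 18.8505 [wait]  node(3,2) S=167.2702 payoff=0.0000 vs cont=5.6479 → 5.6479 [wait]  node(3,3) S=212.3996 payoff=0.0000 vs cont=0.7663 → 0.7663 [wait]  ⇒ S*(3)=-
t_2: node(2,0) S=116.9003 payoff=26.0097 vs cont=29.2363 → 29.2363 [wait]  node(2,1) S=148.4400 payoff=0.0000 vs cont=12.3653 → 12.3653 [wait]  node(2,2) S=188.4890 payoff=0.0000 vs cont=3.2589 → 3.2589 [wait]  ⇒ S*(2)=-
t_1: node(1,0) S=131.7296 payoff=11.1804 vs cont=20.9146 → 20.9146 [wait]  node(1,1) S=167.2702 payoff=0.0000 vs cont=7.8964 → 7.8964 [wait]  ⇒ S*(1)=-
t_0: node(0,0) S=148.4400 payoff=0.0000 vs cont=14.5044 → 14.5044 [wait]  ⇒ S*(0)=-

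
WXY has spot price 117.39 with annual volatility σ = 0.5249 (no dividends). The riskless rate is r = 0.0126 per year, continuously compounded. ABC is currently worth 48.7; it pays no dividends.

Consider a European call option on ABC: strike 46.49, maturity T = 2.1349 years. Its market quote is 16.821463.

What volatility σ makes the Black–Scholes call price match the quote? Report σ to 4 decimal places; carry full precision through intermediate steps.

At σ = 0.5650 the Black–Scholes value reproduces the quote:
σ√T = 0.565·√2.1349 = 0.825538
d₁ = (ln(S/K) + (r+σ²/2)T) / (σ√T) = (ln(48.7/46.49) + (0.0126+0.565²/2)·2.1349) / 0.825538 = (0.046442 + 0.367656) / 0.825538 = 0.501610
d₂ = d₁ − σ√T = 0.501610 − 0.825538 = -0.323928
e^{−rT} = 0.973459
N(d₁) = 0.692029,  N(d₂) = 0.372996
V = S·N(d₁) − K·e^{−rT}·N(d₂) = 33.701815 − 16.880352 = 16.821463 (equal to the quote); since ∂V/∂σ > 0 for all σ, the implied volatility is unique

sigma = 0.5650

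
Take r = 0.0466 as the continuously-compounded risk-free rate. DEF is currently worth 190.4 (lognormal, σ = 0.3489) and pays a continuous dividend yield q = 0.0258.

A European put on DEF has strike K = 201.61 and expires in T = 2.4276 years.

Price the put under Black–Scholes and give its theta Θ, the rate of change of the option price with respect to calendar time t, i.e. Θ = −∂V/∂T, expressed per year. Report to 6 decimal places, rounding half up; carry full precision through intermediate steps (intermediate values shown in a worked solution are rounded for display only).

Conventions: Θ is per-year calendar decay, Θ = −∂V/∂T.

price = 39.047147
Θ = -4.425197

σ√T = 0.3489·√2.4276 = 0.543613
d₁ = (ln(S/K) + (r−q+σ²/2)T) / (σ√T) = (ln(190.4/201.61) + (0.0466−0.0258+0.3489²/2)·2.4276) / 0.543613 = (-0.057208 + 0.198251) / 0.543613 = 0.259456
d₂ = d₁ − σ√T = 0.259456 − 0.543613 = -0.284157
e^{−rT} = 0.893038
e^{−qT} = 0.939289
N(−d₁) = 0.397642,  N(−d₂) = 0.611855
Put price V = K·e^{−rT}·N(−d₂) − S·e^{−qT}·N(−d₁) = 110.161658 − 71.114511 = 39.047147
φ(d₁) = (1/√(2π))·e^{−d₁²/2} = 0.385738
Θ = −S·e^{−qT}·φ(d₁)·σ/(2√T) − q·S·e^{−qT}·N(−d₁) + r·K·e^{−rT}·N(−d₂) = −7.723976 − 1.834754 + 5.133533 = -4.425197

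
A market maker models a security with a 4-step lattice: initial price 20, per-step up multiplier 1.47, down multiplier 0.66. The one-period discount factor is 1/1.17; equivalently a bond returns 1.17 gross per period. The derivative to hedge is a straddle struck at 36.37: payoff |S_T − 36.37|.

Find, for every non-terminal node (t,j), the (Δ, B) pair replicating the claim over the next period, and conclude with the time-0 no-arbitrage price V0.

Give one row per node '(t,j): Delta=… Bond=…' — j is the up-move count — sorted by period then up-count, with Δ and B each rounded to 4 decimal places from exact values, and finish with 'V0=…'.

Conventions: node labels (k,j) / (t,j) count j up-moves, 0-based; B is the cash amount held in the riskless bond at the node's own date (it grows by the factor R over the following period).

The replicating-portfolio and risk-neutral prices coincide; use p* = (1.17−0.66)/(1.47−0.66) = 0.6296 for the latter.
Payoffs at expiry: V(4,0)=32.5751, V(4,1)=27.9176, V(4,2)=17.5442, V(4,3)=5.5601, V(4,4)=57.0198
(3,0): S=5.7499. Δ = (V_up−V_dn)/(S_up−S_dn) = (27.9176−32.5751)/(8.4524−3.7949) = -1.0000. V = [p*·27.9176 + (1−p*)·32.5751]/1.17 = 25.3356. B = V − Δ·S = 31.0855.
(3,1): S=12.8066. Δ = (V_up−V_dn)/(S_up−S_dn) = (17.5442−27.9176)/(18.8258−8.4524) = -1.0000. V = [p*·17.5442 + (1−p*)·27.9176]/1.17 = 18.2788. B = V − Δ·S = 31.0855.
(3,2): S=28.5239. Δ = (V_up−V_dn)/(S_up−S_dn) = (5.5601−17.5442)/(41.9301−18.8258) = -0.5187. V = [p*·5.5601 + (1−p*)·17.5442]/1.17 = 8.5459. B = V − Δ·S = 23.3411.
(3,3): S=63.5305. Δ = (V_up−V_dn)/(S_up−S_dn) = (57.0198−5.5601)/(93.3898−41.9301) = 1.0000. V = [p*·57.0198 + (1−p*)·5.5601]/1.17 = 32.4450. B = V − Δ·S = -31.0855.
(2,0): S=8.7120. Δ = (V_up−V_dn)/(S_up−S_dn) = (18.2788−25.3356)/(12.8066−5.7499) = -1.0000. V = [p*·18.2788 + (1−p*)·25.3356]/1.17 = 17.8568. B = V − Δ·S = 26.5688.
(2,1): S=19.4040. Δ = (V_up−V_dn)/(S_up−S_dn) = (8.5459−18.2788)/(28.5239−12.8066) = -0.6193. V = [p*·8.5459 + (1−p*)·18.2788]/1.17 = 10.3852. B = V − Δ·S = 22.4012.
(2,2): S=43.2180. Δ = (V_up−V_dn)/(S_up−S_dn) = (32.4450−8.5459)/(63.5305−28.5239) = 0.6827. V = [p*·32.4450 + (1−p*)·8.5459]/1.17 = 20.1654. B = V − Δ·S = -9.3397.
(1,0): S=13.2000. Δ = (V_up−V_dn)/(S_up−S_dn) = (10.3852−17.8568)/(19.4040−8.7120) = -0.6988. V = [p*·10.3852 + (1−p*)·17.8568]/1.17 = 11.2414. B = V − Δ·S = 20.4656.
(1,1): S=29.4000. Δ = (V_up−V_dn)/(S_up−S_dn) = (20.1654−10.3852)/(43.2180−19.4040) = 0.4107. V = [p*·20.1654 + (1−p*)·10.3852]/1.17 = 14.1394. B = V − Δ·S = 2.0651.
(0,0): S=20.0000. Δ = (V_up−V_dn)/(S_up−S_dn) = (14.1394−11.2414)/(29.4000−13.2000) = 0.1789. V = [p*·14.1394 + (1−p*)·11.2414]/1.17 = 11.1676. B = V − Δ·S = 7.5898.
Verification: the root portfolio costs Δ(0,0)·S0 + B(0,0) = 11.1676, matching V0.

(0,0): Delta=0.1789 Bond=7.5898
(1,0): Delta=-0.6988 Bond=20.4656
(1,1): Delta=0.4107 Bond=2.0651
(2,0): Delta=-1.0000 Bond=26.5688
(2,1): Delta=-0.6193 Bond=22.4012
(2,2): Delta=0.6827 Bond=-9.3397
(3,0): Delta=-1.0000 Bond=31.0855
(3,1): Delta=-1.0000 Bond=31.0855
(3,2): Delta=-0.5187 Bond=23.3411
(3,3): Delta=1.0000 Bond=-31.0855
V0=11.1676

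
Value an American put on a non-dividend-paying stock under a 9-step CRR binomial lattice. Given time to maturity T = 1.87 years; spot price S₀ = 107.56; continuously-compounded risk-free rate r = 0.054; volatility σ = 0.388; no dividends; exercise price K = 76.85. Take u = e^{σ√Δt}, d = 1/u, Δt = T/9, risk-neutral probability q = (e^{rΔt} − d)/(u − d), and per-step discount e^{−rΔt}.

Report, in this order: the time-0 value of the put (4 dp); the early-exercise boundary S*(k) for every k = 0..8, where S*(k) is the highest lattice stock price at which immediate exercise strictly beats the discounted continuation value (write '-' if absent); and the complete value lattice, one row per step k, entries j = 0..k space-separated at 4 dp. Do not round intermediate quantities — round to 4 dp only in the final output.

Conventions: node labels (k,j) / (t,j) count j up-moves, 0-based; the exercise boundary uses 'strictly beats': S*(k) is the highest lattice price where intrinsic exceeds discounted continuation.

price = 5.6955
boundary = - - - - - 44.4225 37.2214 44.4225 53.0167
tree:
5.6955
8.5424 2.8360
12.5002 4.5816 1.0675
17.7762 7.2457 1.8884 0.2296
24.4603 11.1644 3.2959 0.4532 0.0000
32.4275 16.6549 5.6538 0.8946 0.0000 0.0000
39.6286 23.8513 9.4788 1.7657 0.0000 0.0000 0.0000
45.6623 32.4275 15.3920 3.4850 0.0000 0.0000 0.0000 0.0000
50.7179 39.6286 23.8333 6.8785 0.0000 0.0000 0.0000 0.0000 0.0000
54.9540 45.6623 32.4275 13.5765 0.0000 0.0000 0.0000 0.0000 0.0000 0.0000

Δt=0.20778  u=1.19346  d=0.83790  q=0.48763  discount=0.98884
step 9 (expiry): payoffs max(K−S,0) = 54.9540 45.6623 32.4275 13.5765 0.0000 0.0000 0.0000 0.0000 0.0000 0.0000
step 8: (k=8,j=0): S=26.1321, K−S=50.7179, hold=49.8605 ⇒ V=50.7179 exercise | (k=8,j=1): S=37.2214, K−S=39.6286, hold=38.7711 ⇒ V=39.6286 exercise | (k=8,j=2): S=53.0167, K−S=23.8333, hold=22.9759 ⇒ V=23.8333 exercise | (k=8,j=3): S=75.5147, K−S=1.3353, hold=6.8785 ⇒ V=6.8785 continue | (k=8,j=4): S=107.5600, K−S=0.0000, hold=0.0000 ⇒ V=0.0000 continue | (k=8,j=5): S=153.2040, K−S=0.0000, hold=0.0000 ⇒ V=0.0000 continue | (k=8,j=6): S=218.2173, K−S=0.0000, hold=0.0000 ⇒ V=0.0000 continue | (k=8,j=7): S=310.8197, K−S=0.0000, hold=0.0000 ⇒ V=0.0000 continue | (k=8,j=8): S=442.7185, K−S=0.0000, hold=0.0000 ⇒ V=0.0000 continue  boundary S*=53.0167
step 7: (k=7,j=0): S=31.1877, K−S=45.6623, hold=44.8049 ⇒ V=45.6623 exercise | (k=7,j=1): S=44.4225, K−S=32.4275, hold=31.5701 ⇒ V=32.4275 exercise | (k=7,j=2): S=63.2735, K−S=13.5765, hold=15.3920 ⇒ V=15.3920 continue | (k=7,j=3): S=90.1241, K−S=0.0000, hold=3.4850 ⇒ V=3.4850 continue | (k=7,j=4): S=128.3691, K−S=0.0000, hold=0.0000 ⇒ V=0.0000 continue | (k=7,j=5): S=182.8435, K−S=0.0000, hold=0.0000 ⇒ V=0.0000 continue | (k=7,j=6): S=260.4347, K−S=0.0000, hold=0.0000 ⇒ V=0.0000 continue | (k=7,j=7): S=370.9523, K−S=0.0000, hold=0.0000 ⇒ V=0.0000 continue  boundary S*=44.4225
step 6: (k=6,j=0): S=37.2214, K−S=39.6286, hold=38.7711 ⇒ V=39.6286 exercise | (k=6,j=1): S=53.0167, K−S=23.8333, hold=23.8513 ⇒ V=23.8513 continue | (k=6,j=2): S=75.5147, K−S=1.3353, hold=9.4788 ⇒ V=9.4788 continue | (k=6,j=3): S=107.5600, K−S=0.0000, hold=1.7657 ⇒ V=1.7657 continue | (k=6,j=4): S=153.2040, K−S=0.0000, hold=0.0000 ⇒ V=0.0000 continue | (k=6,j=5): S=218.2173, K−S=0.0000, hold=0.0000 ⇒ V=0.0000 continue | (k=6,j=6): S=310.8197, K−S=0.0000, hold=0.0000 ⇒ V=0.0000 continue  boundary S*=37.2214
step 5: (k=5,j=0): S=44.4225, K−S=32.4275, hold=31.5788 ⇒ V=32.4275 exercise | (k=5,j=1): S=63.2735, K−S=13.5765, hold=16.6549 ⇒ V=16.6549 continue | (k=5,j=2): S=90.1241, K−S=0.0000, hold=5.6538 ⇒ V=5.6538 continue | (k=5,j=3): S=128.3691, K−S=0.0000, hold=0.8946 ⇒ V=0.8946 continue | (k=5,j=4): S=182.8435, K−S=0.0000, hold=0.0000 ⇒ V=0.0000 continue | (k=5,j=5): S=260.4347, K−S=0.0000, hold=0.0000 ⇒ V=0.0000 continue  boundary S*=44.4225
step 4: (k=4,j=0): S=53.0167, K−S=23.8333, hold=24.4603 ⇒ V=24.4603 continue | (k=4,j=1): S=75.5147, K−S=1.3353, hold=11.1644 ⇒ V=11.1644 continue | (k=4,j=2): S=107.5600, K−S=0.0000, hold=3.2959 ⇒ V=3.2959 continue | (k=4,j=3): S=153.2040, K−S=0.0000, hold=0.4532 ⇒ V=0.4532 continue | (k=4,j=4): S=218.2173, K−S=0.0000, hold=0.0000 ⇒ V=0.0000 continue  boundary S*=-
step 3: (k=3,j=0): S=63.2735, K−S=13.5765, hold=17.7762 ⇒ V=17.7762 continue | (k=3,j=1): S=90.1241, K−S=0.0000, hold=7.2457 ⇒ V=7.2457 continue | (k=3,j=2): S=128.3691, K−S=0.0000, hold=1.8884 ⇒ V=1.8884 continue | (k=3,j=3): S=182.8435, K−S=0.0000, hold=0.2296 ⇒ V=0.2296 continue  boundary S*=-
step 2: (k=2,j=0): S=75.5147, K−S=1.3353, hold=12.5002 ⇒ V=12.5002 continue | (k=2,j=1): S=107.5600, K−S=0.0000, hold=4.5816 ⇒ V=4.5816 continue | (k=2,j=2): S=153.2040, K−S=0.0000, hold=1.0675 ⇒ V=1.0675 continue  boundary S*=-
step 1: (k=1,j=0): S=90.1241, K−S=0.0000, hold=8.5424 ⇒ V=8.5424 continue | (k=1,j=1): S=128.3691, K−S=0.0000, hold=2.8360 ⇒ V=2.8360 continue  boundary S*=-
step 0: (k=0,j=0): S=107.5600, K−S=0.0000, hold=5.6955 ⇒ V=5.6955 continue  boundary S*=-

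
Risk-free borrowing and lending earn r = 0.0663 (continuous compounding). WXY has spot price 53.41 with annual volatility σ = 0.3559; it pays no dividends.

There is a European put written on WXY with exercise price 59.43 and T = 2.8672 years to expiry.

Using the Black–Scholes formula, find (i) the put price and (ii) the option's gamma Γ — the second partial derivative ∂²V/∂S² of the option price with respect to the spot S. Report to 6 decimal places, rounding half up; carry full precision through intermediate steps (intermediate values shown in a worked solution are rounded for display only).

price = 10.121596
Γ = 0.011253

σ√T = 0.3559·√2.8672 = 0.602639
d₁ = (ln(S/K) + (r+σ²/2)T) / (σ√T) = (ln(53.41/59.43) + (0.0663+0.3559²/2)·2.8672) / 0.602639 = (-0.106801 + 0.371682) / 0.602639 = 0.439535
d₂ = d₁ − σ√T = 0.439535 − 0.602639 = -0.163103
e^{−rT} = 0.826880
N(−d₁) = 0.330137,  N(−d₂) = 0.564782
Put price V = K·e^{−rT}·N(−d₂) − S·N(−d₁) = 27.754208 − 17.632612 = 10.121596
φ(d₁) = (1/√(2π))·e^{−d₁²/2} = 0.362209
Γ = φ(d₁) / (S·σ·√T) = 0.011253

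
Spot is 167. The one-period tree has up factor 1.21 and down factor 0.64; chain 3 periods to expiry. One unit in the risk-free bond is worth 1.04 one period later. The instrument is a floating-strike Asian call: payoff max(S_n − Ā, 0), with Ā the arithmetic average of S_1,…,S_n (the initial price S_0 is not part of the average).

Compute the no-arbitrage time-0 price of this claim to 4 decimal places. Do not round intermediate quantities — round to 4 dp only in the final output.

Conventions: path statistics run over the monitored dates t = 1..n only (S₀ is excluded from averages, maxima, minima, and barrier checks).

Under the martingale measure an up-move has probability p* = 0.7018; value the claim as the probability-weighted average of per-path payoffs, discounted 3 periods at R = 1.04.
Enumerate all 2^3 = 8 price paths (U = up ×1.21, D = down ×0.64); each path with k up-moves has probability p*^k·(1−p*)^(3−k).
DDD: Ā=73.0204, payoff=0.0000, prob=0.026529
UDD: Ā=138.0542, payoff=0.0000, prob=0.062421
DUD: Ā=106.3242, payoff=0.0000, prob=0.062421
UUD: Ā=201.0192, payoff=0.0000, prob=0.146874
DDU: Ā=86.0170, payoff=0.0000, prob=0.062421
UDU: Ā=162.6259, payoff=0.0000, prob=0.146874
DUU: Ā=130.8959, payoff=25.5871, prob=0.146874
UUU: Ā=247.4751, payoff=48.3756, prob=0.345585
Price = Σ prob·payoff / R^3 = 20.475958 / 1.124864 = 18.2031

price = 18.2031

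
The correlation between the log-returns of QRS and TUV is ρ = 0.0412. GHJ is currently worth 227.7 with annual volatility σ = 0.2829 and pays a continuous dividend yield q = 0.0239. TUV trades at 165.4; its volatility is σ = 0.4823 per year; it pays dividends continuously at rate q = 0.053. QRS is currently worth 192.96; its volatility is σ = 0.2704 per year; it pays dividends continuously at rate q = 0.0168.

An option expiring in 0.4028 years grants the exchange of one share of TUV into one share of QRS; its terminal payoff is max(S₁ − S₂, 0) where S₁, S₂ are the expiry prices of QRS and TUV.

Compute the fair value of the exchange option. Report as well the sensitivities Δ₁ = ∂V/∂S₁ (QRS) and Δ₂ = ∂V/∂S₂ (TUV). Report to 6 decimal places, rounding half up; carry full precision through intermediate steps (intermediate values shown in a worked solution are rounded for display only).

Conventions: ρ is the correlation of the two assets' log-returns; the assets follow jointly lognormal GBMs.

σ_eff = √(σ₁² + σ₂² − 2ρσ₁σ₂) = √(0.2704² + 0.4823² − 2·0.0412·0.2704·0.4823) = 0.543124
d₁ = (ln(S₁/S₂) + (q₂ − q₁ + σ_eff²/2)T) / (σ_eff√T) = (ln(192.96/165.4) + (0.053 − 0.0168 + 0.147492)·0.4028) / 0.344702 = 0.661752
d₂ = d₁ − σ_eff√T = 0.661752 − 0.344702 = 0.317050
N(d₁) = 0.745935,  N(d₂) = 0.624397
V = S₁·e^{−q₁T}·N(d₁) − S₂·e^{−q₂T}·N(d₂) = 142.964884 − 101.093925 = 41.870958
Key observation: pricing in TUV-units makes this a unit-strike call on the ratio S₁/S₂ — the risk-free rate cancels and cannot affect the value.
Δ₁ = e^{−q₁T}·N(d₁) = 0.740904;  Δ₂ = −e^{−q₂T}·N(d₂) = -0.611209

exchange price = 41.870958
Δ1 = 0.740904
Δ2 = -0.611209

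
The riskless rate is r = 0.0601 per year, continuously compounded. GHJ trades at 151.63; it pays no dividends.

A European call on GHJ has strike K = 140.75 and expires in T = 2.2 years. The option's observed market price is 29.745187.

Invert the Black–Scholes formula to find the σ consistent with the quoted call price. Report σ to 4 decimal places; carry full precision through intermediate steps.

sigma = 0.1190

At σ = 0.1190 the Black–Scholes value reproduces the quote:
σ√T = 0.119·√2.2 = 0.176506
d₁ = (ln(S/K) + (r+σ²/2)T) / (σ√T) = (ln(151.63/140.75) + (0.0601+0.119²/2)·2.2) / 0.176506 = (0.074458 + 0.147797) / 0.176506 = 1.259197
d₂ = d₁ − σ√T = 1.259197 − 0.176506 = 1.082691
e^{−rT} = 0.876148
N(d₁) = 0.896020,  N(d₂) = 0.860527
V = S·N(d₁) − K·e^{−rT}·N(d₂) = 135.863567 − 106.118380 = 29.745187 (matching the quote); vega is positive throughout, so no other σ reproduces this price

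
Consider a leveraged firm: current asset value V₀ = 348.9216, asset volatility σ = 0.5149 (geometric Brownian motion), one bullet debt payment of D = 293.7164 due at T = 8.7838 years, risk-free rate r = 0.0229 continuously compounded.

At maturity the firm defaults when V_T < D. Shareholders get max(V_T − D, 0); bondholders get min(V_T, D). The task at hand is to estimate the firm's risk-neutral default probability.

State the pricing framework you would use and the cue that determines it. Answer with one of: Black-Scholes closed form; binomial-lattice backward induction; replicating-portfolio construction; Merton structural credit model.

Key observation: the asked-for credit quantity lives on the firm's capital structure — asset value, asset volatility, debt face 293.7164 — which is the structural model's domain.

framework: Merton structural credit model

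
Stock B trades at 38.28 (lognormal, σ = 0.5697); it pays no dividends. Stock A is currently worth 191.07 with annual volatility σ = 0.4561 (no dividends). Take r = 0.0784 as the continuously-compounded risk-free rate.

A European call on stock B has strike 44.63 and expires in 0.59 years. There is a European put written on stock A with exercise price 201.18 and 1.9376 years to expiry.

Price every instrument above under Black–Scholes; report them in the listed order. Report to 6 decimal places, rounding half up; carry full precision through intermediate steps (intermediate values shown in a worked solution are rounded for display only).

[stock B call K=44.63]
σ√T = 0.5697·√0.59 = 0.437595
d₁ = (ln(S/K) + (r+σ²/2)T) / (σ√T) = (ln(38.28/44.63) + (0.0784+0.5697²/2)·0.59) / 0.437595 = (-0.153479 + 0.142001) / 0.437595 = -0.026230
d₂ = d₁ − σ√T = -0.026230 − 0.437595 = -0.463825
e^{−rT} = 0.954798
N(d₁) = 0.489537,  N(d₂) = 0.321387
price = S·N(d₁) − K·e^{−rT}·N(d₂) = 18.739476 − 13.695124 = 5.044351
[stock A put K=201.18]
σ√T = 0.4561·√1.9376 = 0.634881
d₁ = (ln(S/K) + (r+σ²/2)T) / (σ√T) = (ln(191.07/201.18) + (0.0784+0.4561²/2)·1.9376) / 0.634881 = (-0.051560 + 0.353445) / 0.634881 = 0.475498
d₂ = d₁ − σ√T = 0.475498 − 0.634881 = -0.159383
e^{−rT} = 0.859067
N(−d₁) = 0.317216,  N(−d₂) = 0.563316
price = K·e^{−rT}·N(−d₂) − S·N(−d₁) = 97.356386 − 60.610476 = 36.745910

price(stock B call K=44.63) = 5.044351
price(stock A put K=201.18) = 36.745910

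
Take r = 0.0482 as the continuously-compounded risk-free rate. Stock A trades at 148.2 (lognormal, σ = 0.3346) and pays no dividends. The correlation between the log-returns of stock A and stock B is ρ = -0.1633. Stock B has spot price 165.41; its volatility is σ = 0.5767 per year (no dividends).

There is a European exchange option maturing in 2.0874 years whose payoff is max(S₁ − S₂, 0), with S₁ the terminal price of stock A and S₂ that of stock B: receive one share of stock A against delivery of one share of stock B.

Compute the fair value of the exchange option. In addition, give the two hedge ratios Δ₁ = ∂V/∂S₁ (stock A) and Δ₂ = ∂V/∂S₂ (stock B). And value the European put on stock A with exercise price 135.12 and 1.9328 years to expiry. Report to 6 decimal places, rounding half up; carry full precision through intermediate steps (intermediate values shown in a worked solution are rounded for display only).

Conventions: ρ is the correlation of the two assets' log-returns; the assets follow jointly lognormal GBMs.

σ_eff = √(σ₁² + σ₂² − 2ρσ₁σ₂) = √(0.3346² + 0.5767² − 2·-0.1633·0.3346·0.5767) = 0.712434
d₁ = (ln(S₁/S₂) + (q₂ − q₁ + σ_eff²/2)T) / (σ_eff√T) = (ln(148.2/165.41) + (0.0 − 0.0 + 0.253781)·2.0874) / 1.029313 = 0.407921
d₂ = d₁ − σ_eff√T = 0.407921 − 1.029313 = -0.621392
N(d₁) = 0.658334,  N(d₂) = 0.267171
V = S₁·e^{−q₁T}·N(d₁) − S₂·e^{−q₂T}·N(d₂) = 97.565103 − 44.192721 = 53.372383
Δ₁ = e^{−q₁T}·N(d₁) = 0.658334;  Δ₂ = −e^{−q₂T}·N(d₂) = -0.267171
[vanilla: stock A put K=135.12]
σ√T = 0.3346·√1.9328 = 0.465178
d₁ = (ln(S/K) + (r+σ²/2)T) / (σ√T) = (ln(148.2/135.12) + (0.0482+0.3346²/2)·1.9328) / 0.465178 = (0.092399 + 0.201356) / 0.465178 = 0.631491
d₂ = d₁ − σ√T = 0.631491 − 0.465178 = 0.166313
e^{−rT} = 0.911047
N(−d₁) = 0.263860,  N(−d₂) = 0.433955
price = K·e^{−rT}·N(−d₂) − S·N(−d₁) = 53.420201 − 39.104025 = 14.316176

exchange price = 53.372383
Δ1 = 0.658334
Δ2 = -0.267171
price(stock A put K=135.12) = 14.316176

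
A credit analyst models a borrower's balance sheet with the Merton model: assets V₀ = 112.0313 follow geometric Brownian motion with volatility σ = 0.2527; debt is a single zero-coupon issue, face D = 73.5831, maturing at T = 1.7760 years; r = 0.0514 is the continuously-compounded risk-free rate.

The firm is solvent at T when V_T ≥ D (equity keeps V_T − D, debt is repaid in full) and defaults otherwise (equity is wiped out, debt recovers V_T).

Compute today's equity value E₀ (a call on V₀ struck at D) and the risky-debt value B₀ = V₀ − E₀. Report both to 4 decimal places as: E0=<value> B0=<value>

Work the structural quantities from V₀ = 112.0313 against face 73.5831:
d₁ = [ln(V₀/D) + (r + σ²/2)T] / (σ√T)
   = [ln(112.0313/73.5831) + (0.0514 + 0.5·0.2527²)·1.7760] / (0.2527·√1.7760)
   = [0.420363 + 0.147992] / 0.336765 = 1.687690
d₂ = d₁ − σ√T = 1.687690 − 0.336765 = 1.350925
N(d₁) = 0.954265,  N(d₂) = 0.911640,  e^(−rT) = 0.912756
E₀ = V₀·N(d₁) − D·e^(−rT)·N(d₂)
   = 112.0313·0.954265 − 73.5831·0.912756·0.911640 = 45.678612
B₀ = V₀ − E₀ = 112.0313 − 45.678612 = 66.352688

E0=45.6786 B0=66.3527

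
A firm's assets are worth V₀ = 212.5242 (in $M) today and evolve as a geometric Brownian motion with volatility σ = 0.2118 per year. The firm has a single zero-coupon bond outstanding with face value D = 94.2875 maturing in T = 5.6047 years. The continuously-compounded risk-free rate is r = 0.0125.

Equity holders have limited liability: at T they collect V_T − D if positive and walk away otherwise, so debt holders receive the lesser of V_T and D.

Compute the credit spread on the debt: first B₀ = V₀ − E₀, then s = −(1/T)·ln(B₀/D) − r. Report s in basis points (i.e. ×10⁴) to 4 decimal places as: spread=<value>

Work the structural quantities from V₀ = 212.5242 against face 94.2875:
d₁ = [ln(V₀/D) + (r + σ²/2)T] / (σ√T)
   = [ln(212.5242/94.2875) + (0.0125 + 0.5·0.2118²)·5.6047] / (0.2118·√5.6047)
   = [0.812707 + 0.195770] / 0.501421 = 2.011240
d₂ = d₁ − σ√T = 2.011240 − 0.501421 = 1.509820
N(d₁) = 0.977850,  N(d₂) = 0.934455,  e^(−rT) = 0.932339
E₀ = V₀·N(d₁) − D·e^(−rT)·N(d₂)
   = 212.5242·0.977850 − 94.2875·0.932339·0.934455 = 125.670762
B₀ = V₀ − E₀ = 212.5242 − 125.670762 = 86.853438
spread = −(1/T)·ln(B₀/D) − r = −(1/5.6047)·ln(86.853438/94.2875) − 0.0125 = 0.00215316
in basis points: 0.00215316 × 10⁴ = 21.5316 bp

spread=21.5316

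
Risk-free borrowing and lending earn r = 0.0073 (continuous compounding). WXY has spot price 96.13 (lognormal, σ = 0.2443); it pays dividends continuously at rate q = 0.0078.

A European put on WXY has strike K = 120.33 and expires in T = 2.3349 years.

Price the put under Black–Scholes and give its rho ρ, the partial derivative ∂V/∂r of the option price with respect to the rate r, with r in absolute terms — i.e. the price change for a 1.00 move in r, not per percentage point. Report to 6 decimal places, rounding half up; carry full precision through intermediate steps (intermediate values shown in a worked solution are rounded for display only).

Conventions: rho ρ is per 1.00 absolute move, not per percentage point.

σ√T = 0.2443·√2.3349 = 0.373300
d₁ = (ln(S/K) + (r−q+σ²/2)T) / (σ√T) = (ln(96.13/120.33) + (0.0073−0.0078+0.2443²/2)·2.3349) / 0.373300 = (-0.224537 + 0.068509) / 0.373300 = -0.417969
d₂ = d₁ − σ√T = -0.417969 − 0.373300 = -0.791269
e^{−rT} = 0.983100
e^{−qT} = 0.981953
N(−d₁) = 0.662015,  N(−d₂) = 0.785606
Put price V = K·e^{−rT}·N(−d₂) − S·e^{−qT}·N(−d₁) = 92.934391 − 62.490982 = 30.443408
ρ = −K·T·e^{−rT}·N(−d₂) = -216.992509

price = 30.443408
ρ = -216.992509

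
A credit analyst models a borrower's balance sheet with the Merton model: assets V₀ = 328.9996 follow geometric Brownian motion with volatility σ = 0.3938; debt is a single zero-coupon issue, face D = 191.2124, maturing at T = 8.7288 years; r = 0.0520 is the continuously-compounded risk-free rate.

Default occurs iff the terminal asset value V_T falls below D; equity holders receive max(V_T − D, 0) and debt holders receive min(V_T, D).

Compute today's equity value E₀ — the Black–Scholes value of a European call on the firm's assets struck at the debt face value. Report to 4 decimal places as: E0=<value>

Work the structural quantities from V₀ = 328.9996 against face 191.2124:
d₁ = [ln(V₀/D) + (r + σ²/2)T] / (σ√T)
   = [ln(328.9996/191.2124) + (0.0520 + 0.5·0.3938²)·8.7288] / (0.3938·√8.7288)
   = [0.542672 + 1.130722] / 1.163464 = 1.438286
d₂ = d₁ − σ√T = 1.438286 − 1.163464 = 0.274821
N(d₁) = 0.924823,  N(d₂) = 0.608273,  e^(−rT) = 0.635148
E₀ = V₀·N(d₁) − D·e^(−rT)·N(d₂)
   = 328.9996·0.924823 − 191.2124·0.635148·0.608273 = 230.392900

E0=230.3929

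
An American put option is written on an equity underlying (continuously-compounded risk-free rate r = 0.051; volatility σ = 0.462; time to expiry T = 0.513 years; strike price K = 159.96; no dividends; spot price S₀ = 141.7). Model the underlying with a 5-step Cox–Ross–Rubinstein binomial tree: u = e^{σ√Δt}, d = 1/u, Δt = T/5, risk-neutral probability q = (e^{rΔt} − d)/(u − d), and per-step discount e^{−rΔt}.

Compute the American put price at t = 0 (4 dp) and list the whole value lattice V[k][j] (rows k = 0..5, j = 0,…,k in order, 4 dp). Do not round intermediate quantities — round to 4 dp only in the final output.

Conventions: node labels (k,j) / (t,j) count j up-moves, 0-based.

Δt=0.10260  u=1.15949  d=0.86244  q=0.48073  discount=0.99478
step 5 (expiry): payoffs max(K−S,0) = 92.3477 69.0601 37.7516 0.0000 0.0000 0.0000
k=4: (k=4,j=0): S=78.3962, K−S=81.5638, hold=80.7290 ⇒ V=81.5638 exercise | (k=4,j=1): S=105.3980, K−S=54.5620, hold=53.7272 ⇒ V=54.5620 exercise | (k=4,j=2): S=141.7000, K−S=18.2600, hold=19.5009 ⇒ V=19.5009 continue | (k=4,j=3): S=190.5054, K−S=0.0000, hold=0.0000 ⇒ V=0.0000 continue | (k=4,j=4): S=256.1208, K−S=0.0000, hold=0.0000 ⇒ V=0.0000 continue
k=3: (k=3,j=0): S=90.8999, K−S=69.0601, hold=68.2252 ⇒ V=69.0601 exercise | (k=3,j=1): S=122.2084, K−S=37.7516, hold=37.5102 ⇒ V=37.7516 exercise | (k=3,j=2): S=164.3004, K−S=0.0000, hold=10.0733 ⇒ V=10.0733 continue | (k=3,j=3): S=220.8900, K−S=0.0000, hold=0.0000 ⇒ V=0.0000 continue
k=2: (k=2,j=0): S=105.3980, K−S=54.5620, hold=53.7272 ⇒ V=54.5620 exercise | (k=2,j=1): S=141.7000, K−S=18.2600, hold=24.3182 ⇒ V=24.3182 continue | (k=2,j=2): S=190.5054, K−S=0.0000, hold=5.2034 ⇒ V=5.2034 continue
k=1: (k=1,j=0): S=122.2084, K−S=37.7516, hold=39.8139 ⇒ V=39.8139 continue | (k=1,j=1): S=164.3004, K−S=0.0000, hold=15.0501 ⇒ V=15.0501 continue
k=0: (k=0,j=0): S=141.7000, K−S=18.2600, hold=27.7635 ⇒ V=27.7635 continue

price = 27.7635
tree:
27.7635
39.8139 15.0501
54.5620 24.3182 5.2034
69.0601 37.7516 10.0733 0.0000
81.5638 54.5620 19.5009 0.0000 0.0000
92.3477 69.0601 37.7516 0.0000 0.0000 0.0000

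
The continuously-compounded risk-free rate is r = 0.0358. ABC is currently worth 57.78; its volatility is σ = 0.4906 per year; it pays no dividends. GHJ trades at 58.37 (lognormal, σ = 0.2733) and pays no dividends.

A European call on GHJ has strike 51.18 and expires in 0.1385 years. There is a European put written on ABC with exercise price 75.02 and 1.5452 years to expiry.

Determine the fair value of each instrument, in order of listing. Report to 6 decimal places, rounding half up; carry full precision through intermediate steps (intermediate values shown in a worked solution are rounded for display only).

price(GHJ call K=51.18) = 7.674087
price(ABC put K=75.02) = 22.865170

[GHJ call K=51.18]
σ√T = 0.2733·√0.1385 = 0.101710
d₁ = (ln(S/K) + (r+σ²/2)T) / (σ√T) = (ln(58.37/51.18) + (0.0358+0.2733²/2)·0.1385) / 0.101710 = (0.131453 + 0.010131) / 0.101710 = 1.392034
d₂ = d₁ − σ√T = 1.392034 − 0.101710 = 1.290323
e^{−rT} = 0.995054
N(d₁) = 0.918044,  N(d₂) = 0.901531
price = S·N(d₁) − K·e^{−rT}·N(d₂) = 53.586221 − 45.912134 = 7.674087
[ABC put K=75.02]
σ√T = 0.4906·√1.5452 = 0.609846
d₁ = (ln(S/K) + (r+σ²/2)T) / (σ√T) = (ln(57.78/75.02) + (0.0358+0.4906²/2)·1.5452) / 0.609846 = (-0.261112 + 0.241274) / 0.609846 = -0.032530
d₂ = d₁ − σ√T = -0.032530 − 0.609846 = -0.642375
e^{−rT} = 0.946184
N(−d₁) = 0.512975,  N(−d₂) = 0.739685
price = K·e^{−rT}·N(−d₂) − S·N(−d₁) = 52.504875 − 29.639705 = 22.865170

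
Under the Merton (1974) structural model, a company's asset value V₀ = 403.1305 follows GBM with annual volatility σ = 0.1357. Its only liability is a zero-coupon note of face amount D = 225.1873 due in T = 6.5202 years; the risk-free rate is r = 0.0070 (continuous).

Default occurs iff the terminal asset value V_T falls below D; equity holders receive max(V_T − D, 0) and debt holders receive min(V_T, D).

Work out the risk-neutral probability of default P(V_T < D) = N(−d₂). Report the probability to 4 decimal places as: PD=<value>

Work the structural quantities from V₀ = 403.1305 against face 225.1873:
d₁ = [ln(V₀/D) + (r + σ²/2)T] / (σ√T)
   = [ln(403.1305/225.1873) + (0.0070 + 0.5·0.1357²)·6.5202] / (0.1357·√6.5202)
   = [0.582328 + 0.105674] / 0.346506 = 1.985544
d₂ = d₁ − σ√T = 1.985544 − 0.346506 = 1.639039
risk-neutral PD = N(−d₂) = N(-1.639039) = 0.050603

PD=0.0506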